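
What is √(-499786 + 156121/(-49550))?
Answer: 7*I*√1001700875478/9910 ≈ 706.96*I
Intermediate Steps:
√(-499786 + 156121/(-49550)) = √(-499786 + 156121*(-1/49550)) = √(-499786 - 156121/49550) = √(-24764552421/49550) = 7*I*√1001700875478/9910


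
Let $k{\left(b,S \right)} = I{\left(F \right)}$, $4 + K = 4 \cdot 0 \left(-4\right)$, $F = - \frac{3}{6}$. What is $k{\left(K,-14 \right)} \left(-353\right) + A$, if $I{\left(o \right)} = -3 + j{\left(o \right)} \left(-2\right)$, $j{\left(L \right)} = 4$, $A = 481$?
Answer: $4364$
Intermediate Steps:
$F = - \frac{1}{2}$ ($F = \left(-3\right) \frac{1}{6} = - \frac{1}{2} \approx -0.5$)
$K = -4$ ($K = -4 + 4 \cdot 0 \left(-4\right) = -4 + 0 \left(-4\right) = -4 + 0 = -4$)
$I{\left(o \right)} = -11$ ($I{\left(o \right)} = -3 + 4 \left(-2\right) = -3 - 8 = -11$)
$k{\left(b,S \right)} = -11$
$k{\left(K,-14 \right)} \left(-353\right) + A = \left(-11\right) \left(-353\right) + 481 = 3883 + 481 = 4364$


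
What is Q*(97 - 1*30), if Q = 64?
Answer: 4288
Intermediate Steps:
Q*(97 - 1*30) = 64*(97 - 1*30) = 64*(97 - 30) = 64*67 = 4288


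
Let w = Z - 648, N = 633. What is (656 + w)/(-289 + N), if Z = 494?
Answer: 251/172 ≈ 1.4593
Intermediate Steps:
w = -154 (w = 494 - 648 = -154)
(656 + w)/(-289 + N) = (656 - 154)/(-289 + 633) = 502/344 = (1/344)*502 = 251/172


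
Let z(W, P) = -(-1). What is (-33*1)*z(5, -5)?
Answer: -33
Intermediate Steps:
z(W, P) = 1 (z(W, P) = -1*(-1) = 1)
(-33*1)*z(5, -5) = -33*1*1 = -33*1 = -33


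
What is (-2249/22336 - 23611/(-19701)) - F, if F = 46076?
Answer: -20274870744989/440041536 ≈ -46075.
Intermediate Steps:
(-2249/22336 - 23611/(-19701)) - F = (-2249/22336 - 23611/(-19701)) - 1*46076 = (-2249*1/22336 - 23611*(-1/19701)) - 46076 = (-2249/22336 + 23611/19701) - 46076 = 483067747/440041536 - 46076 = -20274870744989/440041536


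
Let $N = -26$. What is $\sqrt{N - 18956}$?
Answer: $i \sqrt{18982} \approx 137.78 i$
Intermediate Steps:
$\sqrt{N - 18956} = \sqrt{-26 - 18956} = \sqrt{-18982} = i \sqrt{18982}$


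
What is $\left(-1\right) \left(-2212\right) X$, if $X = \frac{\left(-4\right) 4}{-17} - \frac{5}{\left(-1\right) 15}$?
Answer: $\frac{143780}{51} \approx 2819.2$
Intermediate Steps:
$X = \frac{65}{51}$ ($X = \left(-16\right) \left(- \frac{1}{17}\right) - \frac{5}{-15} = \frac{16}{17} - - \frac{1}{3} = \frac{16}{17} + \frac{1}{3} = \frac{65}{51} \approx 1.2745$)
$\left(-1\right) \left(-2212\right) X = \left(-1\right) \left(-2212\right) \frac{65}{51} = 2212 \cdot \frac{65}{51} = \frac{143780}{51}$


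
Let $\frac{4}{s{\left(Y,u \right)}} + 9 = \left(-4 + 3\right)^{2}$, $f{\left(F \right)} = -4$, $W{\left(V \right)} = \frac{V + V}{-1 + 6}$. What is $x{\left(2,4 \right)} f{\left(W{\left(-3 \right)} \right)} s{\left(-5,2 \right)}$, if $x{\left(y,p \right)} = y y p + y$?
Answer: $36$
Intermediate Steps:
$W{\left(V \right)} = \frac{2 V}{5}$
$s{\left(Y,u \right)} = - \frac{1}{2}$ ($s{\left(Y,u \right)} = \frac{4}{-9 + \left(-4 + 3\right)^{2}} = \frac{4}{-9 + \left(-1\right)^{2}} = \frac{4}{-9 + 1} = \frac{4}{-8} = 4 \left(- \frac{1}{8}\right) = - \frac{1}{2}$)
$x{\left(y,p \right)} = y + p y^{2}$ ($x{\left(y,p \right)} = y^{2} p + y = p y^{2} + y = y + p y^{2}$)
$x{\left(2,4 \right)} f{\left(W{\left(-3 \right)} \right)} s{\left(-5,2 \right)} = 2 \left(1 + 4 \cdot 2\right) \left(-4\right) \left(- \frac{1}{2}\right) = 2 \left(1 + 8\right) \left(-4\right) \left(- \frac{1}{2}\right) = 2 \cdot 9 \left(-4\right) \left(- \frac{1}{2}\right) = 18 \left(-4\right) \left(- \frac{1}{2}\right) = \left(-72\right) \left(- \frac{1}{2}\right) = 36$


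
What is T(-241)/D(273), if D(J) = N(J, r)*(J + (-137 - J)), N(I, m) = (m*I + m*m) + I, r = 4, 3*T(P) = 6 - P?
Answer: -247/567591 ≈ -0.00043517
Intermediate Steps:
T(P) = 2 - P/3 (T(P) = (6 - P)/3 = 2 - P/3)
N(I, m) = I + m**2 + I*m (N(I, m) = (I*m + m**2) + I = (m**2 + I*m) + I = I + m**2 + I*m)
D(J) = -2192 - 685*J (D(J) = (J + 4**2 + J*4)*(J + (-137 - J)) = (J + 16 + 4*J)*(-137) = (16 + 5*J)*(-137) = -2192 - 685*J)
T(-241)/D(273) = (2 - 1/3*(-241))/(-2192 - 685*273) = (2 + 241/3)/(-2192 - 187005) = (247/3)/(-189197) = (247/3)*(-1/189197) = -247/567591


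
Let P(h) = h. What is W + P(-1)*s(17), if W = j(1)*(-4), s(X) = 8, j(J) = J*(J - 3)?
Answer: 0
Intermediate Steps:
j(J) = J*(-3 + J)
W = 8 (W = (1*(-3 + 1))*(-4) = (1*(-2))*(-4) = -2*(-4) = 8)
W + P(-1)*s(17) = 8 - 1*8 = 8 - 8 = 0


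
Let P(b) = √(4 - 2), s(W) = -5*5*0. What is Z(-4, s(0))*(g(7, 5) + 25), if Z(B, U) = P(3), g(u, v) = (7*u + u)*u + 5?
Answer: 422*√2 ≈ 596.80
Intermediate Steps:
s(W) = 0 (s(W) = -25*0 = 0)
P(b) = √2
g(u, v) = 5 + 8*u² (g(u, v) = (8*u)*u + 5 = 8*u² + 5 = 5 + 8*u²)
Z(B, U) = √2
Z(-4, s(0))*(g(7, 5) + 25) = √2*((5 + 8*7²) + 25) = √2*((5 + 8*49) + 25) = √2*((5 + 392) + 25) = √2*(397 + 25) = √2*422 = 422*√2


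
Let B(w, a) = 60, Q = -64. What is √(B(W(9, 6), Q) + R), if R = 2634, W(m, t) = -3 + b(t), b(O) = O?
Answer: √2694 ≈ 51.904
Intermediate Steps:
W(m, t) = -3 + t
√(B(W(9, 6), Q) + R) = √(60 + 2634) = √2694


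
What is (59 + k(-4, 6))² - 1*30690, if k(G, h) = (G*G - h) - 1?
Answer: -26066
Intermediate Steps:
k(G, h) = -1 + G² - h (k(G, h) = (G² - h) - 1 = -1 + G² - h)
(59 + k(-4, 6))² - 1*30690 = (59 + (-1 + (-4)² - 1*6))² - 1*30690 = (59 + (-1 + 16 - 6))² - 30690 = (59 + 9)² - 30690 = 68² - 30690 = 4624 - 30690 = -26066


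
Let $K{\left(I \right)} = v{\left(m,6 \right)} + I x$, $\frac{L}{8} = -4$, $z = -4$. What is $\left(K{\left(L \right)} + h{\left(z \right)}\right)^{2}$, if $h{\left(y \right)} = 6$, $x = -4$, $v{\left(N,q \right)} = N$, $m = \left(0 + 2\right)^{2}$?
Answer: $19044$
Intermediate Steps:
$m = 4$ ($m = 2^{2} = 4$)
$L = -32$ ($L = 8 \left(-4\right) = -32$)
$K{\left(I \right)} = 4 - 4 I$ ($K{\left(I \right)} = 4 + I \left(-4\right) = 4 - 4 I$)
$\left(K{\left(L \right)} + h{\left(z \right)}\right)^{2} = \left(\left(4 - -128\right) + 6\right)^{2} = \left(\left(4 + 128\right) + 6\right)^{2} = \left(132 + 6\right)^{2} = 138^{2} = 19044$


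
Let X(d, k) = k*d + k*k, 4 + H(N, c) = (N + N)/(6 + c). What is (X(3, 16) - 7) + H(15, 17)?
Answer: 6769/23 ≈ 294.30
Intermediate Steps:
H(N, c) = -4 + 2*N/(6 + c) (H(N, c) = -4 + (N + N)/(6 + c) = -4 + (2*N)/(6 + c) = -4 + 2*N/(6 + c))
X(d, k) = k**2 + d*k (X(d, k) = d*k + k**2 = k**2 + d*k)
(X(3, 16) - 7) + H(15, 17) = (16*(3 + 16) - 7) + 2*(-12 + 15 - 2*17)/(6 + 17) = (16*19 - 7) + 2*(-12 + 15 - 34)/23 = (304 - 7) + 2*(1/23)*(-31) = 297 - 62/23 = 6769/23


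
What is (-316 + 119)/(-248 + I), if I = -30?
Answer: 197/278 ≈ 0.70863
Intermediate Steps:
(-316 + 119)/(-248 + I) = (-316 + 119)/(-248 - 30) = -197/(-278) = -197*(-1/278) = 197/278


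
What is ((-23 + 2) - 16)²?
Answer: 1369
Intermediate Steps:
((-23 + 2) - 16)² = (-21 - 16)² = (-37)² = 1369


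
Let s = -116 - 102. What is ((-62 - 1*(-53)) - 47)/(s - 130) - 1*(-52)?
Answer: 4538/87 ≈ 52.161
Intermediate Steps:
s = -218
((-62 - 1*(-53)) - 47)/(s - 130) - 1*(-52) = ((-62 - 1*(-53)) - 47)/(-218 - 130) - 1*(-52) = ((-62 + 53) - 47)/(-348) + 52 = (-9 - 47)*(-1/348) + 52 = -56*(-1/348) + 52 = 14/87 + 52 = 4538/87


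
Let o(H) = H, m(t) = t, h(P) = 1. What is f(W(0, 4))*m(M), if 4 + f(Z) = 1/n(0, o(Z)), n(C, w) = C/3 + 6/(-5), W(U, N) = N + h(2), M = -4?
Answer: 58/3 ≈ 19.333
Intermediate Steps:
W(U, N) = 1 + N (W(U, N) = N + 1 = 1 + N)
n(C, w) = -6/5 + C/3 (n(C, w) = C*(⅓) + 6*(-⅕) = C/3 - 6/5 = -6/5 + C/3)
f(Z) = -29/6 (f(Z) = -4 + 1/(-6/5 + (⅓)*0) = -4 + 1/(-6/5 + 0) = -4 + 1/(-6/5) = -4 - ⅚ = -29/6)
f(W(0, 4))*m(M) = -29/6*(-4) = 58/3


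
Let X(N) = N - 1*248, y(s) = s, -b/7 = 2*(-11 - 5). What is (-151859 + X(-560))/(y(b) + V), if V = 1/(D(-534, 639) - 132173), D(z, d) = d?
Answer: -2231211242/3273735 ≈ -681.55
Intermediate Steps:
V = -1/131534 (V = 1/(639 - 132173) = 1/(-131534) = -1/131534 ≈ -7.6026e-6)
b = 224 (b = -14*(-11 - 5) = -14*(-16) = -7*(-32) = 224)
X(N) = -248 + N (X(N) = N - 248 = -248 + N)
(-151859 + X(-560))/(y(b) + V) = (-151859 + (-248 - 560))/(224 - 1/131534) = (-151859 - 808)/(29463615/131534) = -152667*131534/29463615 = -2231211242/3273735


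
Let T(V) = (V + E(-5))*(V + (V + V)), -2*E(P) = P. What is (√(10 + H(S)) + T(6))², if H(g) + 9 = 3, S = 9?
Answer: 24025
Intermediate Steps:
H(g) = -6 (H(g) = -9 + 3 = -6)
E(P) = -P/2
T(V) = 3*V*(5/2 + V) (T(V) = (V - ½*(-5))*(V + (V + V)) = (V + 5/2)*(V + 2*V) = (5/2 + V)*(3*V) = 3*V*(5/2 + V))
(√(10 + H(S)) + T(6))² = (√(10 - 6) + (3/2)*6*(5 + 2*6))² = (√4 + (3/2)*6*(5 + 12))² = (2 + (3/2)*6*17)² = (2 + 153)² = 155² = 24025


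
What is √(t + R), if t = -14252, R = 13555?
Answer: I*√697 ≈ 26.401*I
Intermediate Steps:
√(t + R) = √(-14252 + 13555) = √(-697) = I*√697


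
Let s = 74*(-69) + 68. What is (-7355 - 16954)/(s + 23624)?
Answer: -24309/18586 ≈ -1.3079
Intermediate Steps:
s = -5038 (s = -5106 + 68 = -5038)
(-7355 - 16954)/(s + 23624) = (-7355 - 16954)/(-5038 + 23624) = -24309/18586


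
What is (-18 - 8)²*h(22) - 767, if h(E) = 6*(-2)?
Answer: -8879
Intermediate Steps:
h(E) = -12
(-18 - 8)²*h(22) - 767 = (-18 - 8)²*(-12) - 767 = (-26)²*(-12) - 767 = 676*(-12) - 767 = -8112 - 767 = -8879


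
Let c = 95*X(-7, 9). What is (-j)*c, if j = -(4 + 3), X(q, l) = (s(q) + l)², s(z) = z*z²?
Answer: 74184740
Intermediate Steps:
s(z) = z³
X(q, l) = (l + q³)² (X(q, l) = (q³ + l)² = (l + q³)²)
c = 10597820 (c = 95*(9 + (-7)³)² = 95*(9 - 343)² = 95*(-334)² = 95*111556 = 10597820)
j = -7 (j = -1*7 = -7)
(-j)*c = -1*(-7)*10597820 = 7*10597820 = 74184740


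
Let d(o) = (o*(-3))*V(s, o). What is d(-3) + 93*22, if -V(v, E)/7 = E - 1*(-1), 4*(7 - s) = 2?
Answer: 2172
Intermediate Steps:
s = 13/2 (s = 7 - ¼*2 = 7 - ½ = 13/2 ≈ 6.5000)
V(v, E) = -7 - 7*E (V(v, E) = -7*(E - 1*(-1)) = -7*(E + 1) = -7*(1 + E) = -7 - 7*E)
d(o) = -3*o*(-7 - 7*o) (d(o) = (o*(-3))*(-7 - 7*o) = (-3*o)*(-7 - 7*o) = -3*o*(-7 - 7*o))
d(-3) + 93*22 = 21*(-3)*(1 - 3) + 93*22 = 21*(-3)*(-2) + 2046 = 126 + 2046 = 2172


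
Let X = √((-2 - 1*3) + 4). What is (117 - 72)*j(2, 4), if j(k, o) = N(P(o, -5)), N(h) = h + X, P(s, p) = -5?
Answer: -225 + 45*I ≈ -225.0 + 45.0*I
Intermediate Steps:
X = I (X = √((-2 - 3) + 4) = √(-5 + 4) = √(-1) = I ≈ 1.0*I)
N(h) = I + h (N(h) = h + I = I + h)
j(k, o) = -5 + I (j(k, o) = I - 5 = -5 + I)
(117 - 72)*j(2, 4) = (117 - 72)*(-5 + I) = 45*(-5 + I) = -225 + 45*I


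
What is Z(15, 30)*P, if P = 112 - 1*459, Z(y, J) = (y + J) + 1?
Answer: -15962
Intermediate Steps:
Z(y, J) = 1 + J + y (Z(y, J) = (J + y) + 1 = 1 + J + y)
P = -347 (P = 112 - 459 = -347)
Z(15, 30)*P = (1 + 30 + 15)*(-347) = 46*(-347) = -15962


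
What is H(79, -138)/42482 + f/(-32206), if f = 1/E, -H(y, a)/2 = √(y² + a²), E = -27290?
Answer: 1/878901740 - √25285/21241 ≈ -0.0074861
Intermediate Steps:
H(y, a) = -2*√(a² + y²) (H(y, a) = -2*√(y² + a²) = -2*√(a² + y²))
f = -1/27290 (f = 1/(-27290) = -1/27290 ≈ -3.6643e-5)
H(79, -138)/42482 + f/(-32206) = -2*√((-138)² + 79²)/42482 - 1/27290/(-32206) = -2*√(19044 + 6241)*(1/42482) - 1/27290*(-1/32206) = -2*√25285*(1/42482) + 1/878901740 = -√25285/21241 + 1/878901740 = 1/878901740 - √25285/21241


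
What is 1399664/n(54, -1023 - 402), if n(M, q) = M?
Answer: 699832/27 ≈ 25920.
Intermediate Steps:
1399664/n(54, -1023 - 402) = 1399664/54 = 1399664*(1/54) = 699832/27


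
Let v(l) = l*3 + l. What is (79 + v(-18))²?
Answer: 49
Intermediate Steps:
v(l) = 4*l (v(l) = 3*l + l = 4*l)
(79 + v(-18))² = (79 + 4*(-18))² = (79 - 72)² = 7² = 49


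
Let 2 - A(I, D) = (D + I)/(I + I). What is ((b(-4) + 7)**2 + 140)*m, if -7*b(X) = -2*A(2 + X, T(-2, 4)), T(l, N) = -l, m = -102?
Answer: -986238/49 ≈ -20127.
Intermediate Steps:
A(I, D) = 2 - (D + I)/(2*I) (A(I, D) = 2 - (D + I)/(I + I) = 2 - (D + I)/(2*I))
b(X) = (4 + 3*X)/(7*(2 + X)) (b(X) = -(-2)*(-(-1)*(-2) + 3*(2 + X))/(2*(2 + X))/7 = -(-2)*(-1*2 + (6 + 3*X))/(2*(2 + X))/7 = -(-2)*(-2 + (6 + 3*X))/(2*(2 + X))/7 = -(-2)*(4 + 3*X)/(2*(2 + X))/7 = -(-1)*(4 + 3*X)/(7*(2 + X)) = (4 + 3*X)/(7*(2 + X)))
((b(-4) + 7)**2 + 140)*m = (((4 + 3*(-4))/(7*(2 - 4)) + 7)**2 + 140)*(-102) = (((1/7)*(4 - 12)/(-2) + 7)**2 + 140)*(-102) = (((1/7)*(-1/2)*(-8) + 7)**2 + 140)*(-102) = ((4/7 + 7)**2 + 140)*(-102) = ((53/7)**2 + 140)*(-102) = (2809/49 + 140)*(-102) = (9669/49)*(-102) = -986238/49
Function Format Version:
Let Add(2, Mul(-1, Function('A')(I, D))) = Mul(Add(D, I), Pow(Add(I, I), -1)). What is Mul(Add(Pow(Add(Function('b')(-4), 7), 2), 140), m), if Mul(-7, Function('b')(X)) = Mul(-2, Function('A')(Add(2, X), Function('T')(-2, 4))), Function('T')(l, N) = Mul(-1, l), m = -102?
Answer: Rational(-986238, 49) ≈ -20127.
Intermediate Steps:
Function('A')(I, D) = Add(2, Mul(Rational(-1, 2), Pow(I, -1), Add(D, I))) (Function('A')(I, D) = Add(2, Mul(-1, Mul(Add(D, I), Pow(Add(I, I), -1)))) = Add(2, Mul(-1, Mul(Add(D, I), Pow(Mul(2, I), -1)))) = Add(2, Mul(-1, Mul(Add(D, I), Mul(Rational(1, 2), Pow(I, -1))))) = Add(2, Mul(-1, Mul(Rational(1, 2), Pow(I, -1), Add(D, I)))) = Add(2, Mul(Rational(-1, 2), Pow(I, -1), Add(D, I))))
Function('b')(X) = Mul(Rational(1, 7), Pow(Add(2, X), -1), Add(4, Mul(3, X))) (Function('b')(X) = Mul(Rational(-1, 7), Mul(-2, Mul(Rational(1, 2), Pow(Add(2, X), -1), Add(Mul(-1, Mul(-1, -2)), Mul(3, Add(2, X)))))) = Mul(Rational(-1, 7), Mul(-2, Mul(Rational(1, 2), Pow(Add(2, X), -1), Add(Mul(-1, 2), Add(6, Mul(3, X)))))) = Mul(Rational(-1, 7), Mul(-2, Mul(Rational(1, 2), Pow(Add(2, X), -1), Add(-2, Add(6, Mul(3, X)))))) = Mul(Rational(-1, 7), Mul(-2, Mul(Rational(1, 2), Pow(Add(2, X), -1), Add(4, Mul(3, X))))) = Mul(Rational(-1, 7), Mul(-1, Pow(Add(2, X), -1), Add(4, Mul(3, X)))) = Mul(Rational(1, 7), Pow(Add(2, X), -1), Add(4, Mul(3, X))))
Mul(Add(Pow(Add(Function('b')(-4), 7), 2), 140), m) = Mul(Add(Pow(Add(Mul(Rational(1, 7), Pow(Add(2, -4), -1), Add(4, Mul(3, -4))), 7), 2), 140), -102) = Mul(Add(Pow(Add(Mul(Rational(1, 7), Pow(-2, -1), Add(4, -12)), 7), 2), 140), -102) = Mul(Add(Pow(Add(Mul(Rational(1, 7), Rational(-1, 2), -8), 7), 2), 140), -102) = Mul(Add(Pow(Add(Rational(4, 7), 7), 2), 140), -102) = Mul(Add(Pow(Rational(53, 7), 2), 140), -102) = Mul(Add(Rational(2809, 49), 140), -102) = Mul(Rational(9669, 49), -102) = Rational(-986238, 49)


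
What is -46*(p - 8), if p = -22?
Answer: 1380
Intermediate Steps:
-46*(p - 8) = -46*(-22 - 8) = -46*(-30) = 1380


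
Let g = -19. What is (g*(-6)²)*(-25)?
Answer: 17100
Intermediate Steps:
(g*(-6)²)*(-25) = -19*(-6)²*(-25) = -19*36*(-25) = -684*(-25) = 17100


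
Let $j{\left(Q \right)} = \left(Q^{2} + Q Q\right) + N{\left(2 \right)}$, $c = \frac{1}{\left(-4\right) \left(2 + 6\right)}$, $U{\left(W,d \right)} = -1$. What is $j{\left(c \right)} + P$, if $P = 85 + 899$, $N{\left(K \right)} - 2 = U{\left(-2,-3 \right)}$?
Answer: $\frac{504321}{512} \approx 985.0$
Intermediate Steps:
$N{\left(K \right)} = 1$ ($N{\left(K \right)} = 2 - 1 = 1$)
$c = - \frac{1}{32}$ ($c = \frac{1}{\left(-4\right) 8} = \frac{1}{-32} = - \frac{1}{32} \approx -0.03125$)
$j{\left(Q \right)} = 1 + 2 Q^{2}$ ($j{\left(Q \right)} = \left(Q^{2} + Q Q\right) + 1 = \left(Q^{2} + Q^{2}\right) + 1 = 2 Q^{2} + 1 = 1 + 2 Q^{2}$)
$P = 984$
$j{\left(c \right)} + P = \left(1 + 2 \left(- \frac{1}{32}\right)^{2}\right) + 984 = \left(1 + 2 \cdot \frac{1}{1024}\right) + 984 = \left(1 + \frac{1}{512}\right) + 984 = \frac{513}{512} + 984 = \frac{504321}{512}$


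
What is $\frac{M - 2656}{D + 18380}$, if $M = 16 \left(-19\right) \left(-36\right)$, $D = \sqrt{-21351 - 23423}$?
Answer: $\frac{76166720}{168934587} - \frac{4144 i \sqrt{44774}}{168934587} \approx 0.45087 - 0.0051906 i$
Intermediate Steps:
$D = i \sqrt{44774}$ ($D = \sqrt{-44774} = i \sqrt{44774} \approx 211.6 i$)
$M = 10944$ ($M = \left(-304\right) \left(-36\right) = 10944$)
$\frac{M - 2656}{D + 18380} = \frac{10944 - 2656}{i \sqrt{44774} + 18380} = \frac{8288}{18380 + i \sqrt{44774}}$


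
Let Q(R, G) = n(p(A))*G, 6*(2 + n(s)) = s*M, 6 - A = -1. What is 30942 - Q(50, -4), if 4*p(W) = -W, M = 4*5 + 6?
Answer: 92711/3 ≈ 30904.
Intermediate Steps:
A = 7 (A = 6 - 1*(-1) = 6 + 1 = 7)
M = 26 (M = 20 + 6 = 26)
p(W) = -W/4 (p(W) = (-W)/4 = -W/4)
n(s) = -2 + 13*s/3 (n(s) = -2 + (s*26)/6 = -2 + (26*s)/6 = -2 + 13*s/3)
Q(R, G) = -115*G/12 (Q(R, G) = (-2 + 13*(-1/4*7)/3)*G = (-2 + (13/3)*(-7/4))*G = (-2 - 91/12)*G = -115*G/12)
30942 - Q(50, -4) = 30942 - (-115)*(-4)/12 = 30942 - 1*115/3 = 30942 - 115/3 = 92711/3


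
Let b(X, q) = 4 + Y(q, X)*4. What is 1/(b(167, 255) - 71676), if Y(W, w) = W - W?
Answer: -1/71672 ≈ -1.3952e-5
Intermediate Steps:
Y(W, w) = 0
b(X, q) = 4 (b(X, q) = 4 + 0*4 = 4 + 0 = 4)
1/(b(167, 255) - 71676) = 1/(4 - 71676) = 1/(-71672) = -1/71672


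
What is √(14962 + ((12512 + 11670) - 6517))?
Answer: √32627 ≈ 180.63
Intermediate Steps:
√(14962 + ((12512 + 11670) - 6517)) = √(14962 + (24182 - 6517)) = √(14962 + 17665) = √32627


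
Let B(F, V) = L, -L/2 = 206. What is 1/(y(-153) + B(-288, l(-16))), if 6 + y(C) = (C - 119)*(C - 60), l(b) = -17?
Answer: 1/57518 ≈ 1.7386e-5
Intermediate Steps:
L = -412 (L = -2*206 = -412)
y(C) = -6 + (-119 + C)*(-60 + C) (y(C) = -6 + (C - 119)*(C - 60) = -6 + (-119 + C)*(-60 + C))
B(F, V) = -412
1/(y(-153) + B(-288, l(-16))) = 1/((7134 + (-153)**2 - 179*(-153)) - 412) = 1/((7134 + 23409 + 27387) - 412) = 1/(57930 - 412) = 1/57518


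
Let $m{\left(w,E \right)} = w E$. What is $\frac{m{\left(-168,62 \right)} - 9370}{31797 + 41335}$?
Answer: $- \frac{9893}{36566} \approx -0.27055$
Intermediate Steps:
$m{\left(w,E \right)} = E w$
$\frac{m{\left(-168,62 \right)} - 9370}{31797 + 41335} = \frac{62 \left(-168\right) - 9370}{31797 + 41335} = \frac{-10416 - 9370}{73132} = \left(-19786\right) \frac{1}{73132} = - \frac{9893}{36566}$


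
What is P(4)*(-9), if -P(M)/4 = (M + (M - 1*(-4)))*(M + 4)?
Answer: 3456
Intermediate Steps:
P(M) = -4*(4 + M)*(4 + 2*M) (P(M) = -4*(M + (M - 1*(-4)))*(M + 4) = -4*(M + (M + 4))*(4 + M) = -4*(M + (4 + M))*(4 + M) = -4*(4 + 2*M)*(4 + M) = -4*(4 + M)*(4 + 2*M))
P(4)*(-9) = (-64 - 48*4 - 8*4**2)*(-9) = (-64 - 192 - 8*16)*(-9) = (-64 - 192 - 128)*(-9) = -384*(-9) = 3456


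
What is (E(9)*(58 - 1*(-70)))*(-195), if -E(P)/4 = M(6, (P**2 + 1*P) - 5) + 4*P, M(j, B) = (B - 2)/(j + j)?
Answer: 4284800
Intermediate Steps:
M(j, B) = (-2 + B)/(2*j) (M(j, B) = (-2 + B)/((2*j)) = (-2 + B)*(1/(2*j)) = (-2 + B)/(2*j))
E(P) = 7/3 - 49*P/3 - P**2/3 (E(P) = -4*((1/2)*(-2 + ((P**2 + 1*P) - 5))/6 + 4*P) = -4*((1/2)*(1/6)*(-2 + ((P**2 + P) - 5)) + 4*P) = -4*((1/2)*(1/6)*(-2 + ((P + P**2) - 5)) + 4*P) = -4*((1/2)*(1/6)*(-2 + (-5 + P + P**2)) + 4*P) = -4*((1/2)*(1/6)*(-7 + P + P**2) + 4*P) = -4*((-7/12 + P/12 + P**2/12) + 4*P) = -4*(-7/12 + P**2/12 + 49*P/12) = 7/3 - 49*P/3 - P**2/3)
(E(9)*(58 - 1*(-70)))*(-195) = ((7/3 - 49/3*9 - 1/3*9**2)*(58 - 1*(-70)))*(-195) = ((7/3 - 147 - 1/3*81)*(58 + 70))*(-195) = ((7/3 - 147 - 27)*128)*(-195) = -515/3*128*(-195) = -65920/3*(-195) = 4284800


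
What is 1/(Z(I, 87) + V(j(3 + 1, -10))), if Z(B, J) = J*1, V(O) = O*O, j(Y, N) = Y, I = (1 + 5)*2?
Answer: 1/103 ≈ 0.0097087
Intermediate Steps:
I = 12 (I = 6*2 = 12)
V(O) = O²
Z(B, J) = J
1/(Z(I, 87) + V(j(3 + 1, -10))) = 1/(87 + (3 + 1)²) = 1/(87 + 4²) = 1/(87 + 16) = 1/103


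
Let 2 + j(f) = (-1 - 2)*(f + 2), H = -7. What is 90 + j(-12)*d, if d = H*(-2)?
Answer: 482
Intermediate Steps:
j(f) = -8 - 3*f (j(f) = -2 + (-1 - 2)*(f + 2) = -2 - 3*(2 + f) = -2 + (-6 - 3*f) = -8 - 3*f)
d = 14 (d = -7*(-2) = 14)
90 + j(-12)*d = 90 + (-8 - 3*(-12))*14 = 90 + (-8 + 36)*14 = 90 + 28*14 = 90 + 392 = 482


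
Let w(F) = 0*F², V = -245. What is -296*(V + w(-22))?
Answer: 72520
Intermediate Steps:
w(F) = 0
-296*(V + w(-22)) = -296*(-245 + 0) = -296*(-245) = 72520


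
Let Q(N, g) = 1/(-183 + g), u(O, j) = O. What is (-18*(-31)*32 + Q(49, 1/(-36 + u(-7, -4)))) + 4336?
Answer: 174650997/7870 ≈ 22192.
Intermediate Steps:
(-18*(-31)*32 + Q(49, 1/(-36 + u(-7, -4)))) + 4336 = (-18*(-31)*32 + 1/(-183 + 1/(-36 - 7))) + 4336 = (558*32 + 1/(-183 + 1/(-43))) + 4336 = (17856 + 1/(-183 - 1/43)) + 4336 = (17856 + 1/(-7870/43)) + 4336 = (17856 - 43/7870) + 4336 = 140526677/7870 + 4336 = 174650997/7870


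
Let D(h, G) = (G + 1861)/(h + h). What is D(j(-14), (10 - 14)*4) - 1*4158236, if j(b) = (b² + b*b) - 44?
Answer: -964710137/232 ≈ -4.1582e+6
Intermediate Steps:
j(b) = -44 + 2*b² (j(b) = (b² + b²) - 44 = 2*b² - 44 = -44 + 2*b²)
D(h, G) = (1861 + G)/(2*h) (D(h, G) = (1861 + G)/((2*h)) = (1861 + G)*(1/(2*h)) = (1861 + G)/(2*h))
D(j(-14), (10 - 14)*4) - 1*4158236 = (1861 + (10 - 14)*4)/(2*(-44 + 2*(-14)²)) - 1*4158236 = (1861 - 4*4)/(2*(-44 + 2*196)) - 4158236 = (1861 - 16)/(2*(-44 + 392)) - 4158236 = (½)*1845/348 - 4158236 = (½)*(1/348)*1845 - 4158236 = 615/232 - 4158236 = -964710137/232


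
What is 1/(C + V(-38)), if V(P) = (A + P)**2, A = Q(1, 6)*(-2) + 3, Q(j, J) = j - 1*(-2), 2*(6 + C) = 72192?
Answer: 1/37771 ≈ 2.6475e-5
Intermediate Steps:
C = 36090 (C = -6 + (1/2)*72192 = -6 + 36096 = 36090)
Q(j, J) = 2 + j (Q(j, J) = j + 2 = 2 + j)
A = -3 (A = (2 + 1)*(-2) + 3 = 3*(-2) + 3 = -6 + 3 = -3)
V(P) = (-3 + P)**2
1/(C + V(-38)) = 1/(36090 + (-3 - 38)**2) = 1/(36090 + (-41)**2) = 1/(36090 + 1681) = 1/37771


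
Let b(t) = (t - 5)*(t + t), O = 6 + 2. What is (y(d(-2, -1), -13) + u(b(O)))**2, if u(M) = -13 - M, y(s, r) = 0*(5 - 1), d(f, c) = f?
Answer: 3721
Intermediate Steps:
y(s, r) = 0 (y(s, r) = 0*4 = 0)
O = 8
b(t) = 2*t*(-5 + t) (b(t) = (-5 + t)*(2*t) = 2*t*(-5 + t))
(y(d(-2, -1), -13) + u(b(O)))**2 = (0 + (-13 - 2*8*(-5 + 8)))**2 = (0 + (-13 - 2*8*3))**2 = (0 + (-13 - 1*48))**2 = (0 + (-13 - 48))**2 = (0 - 61)**2 = (-61)**2 = 3721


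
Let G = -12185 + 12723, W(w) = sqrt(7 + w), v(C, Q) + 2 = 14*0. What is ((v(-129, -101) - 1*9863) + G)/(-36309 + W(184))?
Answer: 338654043/1318343290 + 9327*sqrt(191)/1318343290 ≈ 0.25698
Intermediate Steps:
v(C, Q) = -2 (v(C, Q) = -2 + 14*0 = -2 + 0 = -2)
G = 538
((v(-129, -101) - 1*9863) + G)/(-36309 + W(184)) = ((-2 - 1*9863) + 538)/(-36309 + sqrt(7 + 184)) = ((-2 - 9863) + 538)/(-36309 + sqrt(191)) = (-9865 + 538)/(-36309 + sqrt(191)) = -9327/(-36309 + sqrt(191))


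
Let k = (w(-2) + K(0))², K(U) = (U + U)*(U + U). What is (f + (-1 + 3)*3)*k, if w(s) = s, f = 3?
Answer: 36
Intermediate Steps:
K(U) = 4*U² (K(U) = (2*U)*(2*U) = 4*U²)
k = 4 (k = (-2 + 4*0²)² = (-2 + 4*0)² = (-2 + 0)² = (-2)² = 4)
(f + (-1 + 3)*3)*k = (3 + (-1 + 3)*3)*4 = (3 + 2*3)*4 = (3 + 6)*4 = 9*4 = 36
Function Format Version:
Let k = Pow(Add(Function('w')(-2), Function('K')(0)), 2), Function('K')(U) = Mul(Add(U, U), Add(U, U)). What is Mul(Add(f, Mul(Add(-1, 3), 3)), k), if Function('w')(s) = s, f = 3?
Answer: 36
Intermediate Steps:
Function('K')(U) = Mul(4, Pow(U, 2)) (Function('K')(U) = Mul(Mul(2, U), Mul(2, U)) = Mul(4, Pow(U, 2)))
k = 4 (k = Pow(Add(-2, Mul(4, Pow(0, 2))), 2) = Pow(Add(-2, Mul(4, 0)), 2) = Pow(Add(-2, 0), 2) = Pow(-2, 2) = 4)
Mul(Add(f, Mul(Add(-1, 3), 3)), k) = Mul(Add(3, Mul(Add(-1, 3), 3)), 4) = Mul(Add(3, Mul(2, 3)), 4) = Mul(Add(3, 6), 4) = Mul(9, 4) = 36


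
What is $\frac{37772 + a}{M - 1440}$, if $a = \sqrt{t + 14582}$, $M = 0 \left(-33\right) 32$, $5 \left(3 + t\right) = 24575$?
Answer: $- \frac{9443}{360} - \frac{19 \sqrt{6}}{480} \approx -26.328$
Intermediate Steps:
$t = 4912$ ($t = -3 + \frac{1}{5} \cdot 24575 = -3 + 4915 = 4912$)
$M = 0$ ($M = 0 \cdot 32 = 0$)
$a = 57 \sqrt{6}$ ($a = \sqrt{4912 + 14582} = \sqrt{19494} = 57 \sqrt{6} \approx 139.62$)
$\frac{37772 + a}{M - 1440} = \frac{37772 + 57 \sqrt{6}}{0 - 1440} = \frac{37772 + 57 \sqrt{6}}{-1440} = \left(37772 + 57 \sqrt{6}\right) \left(- \frac{1}{1440}\right) = - \frac{9443}{360} - \frac{19 \sqrt{6}}{480}$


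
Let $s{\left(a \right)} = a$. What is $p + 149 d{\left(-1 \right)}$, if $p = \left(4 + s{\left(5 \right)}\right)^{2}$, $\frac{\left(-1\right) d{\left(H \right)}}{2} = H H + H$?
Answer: $81$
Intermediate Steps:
$d{\left(H \right)} = - 2 H - 2 H^{2}$ ($d{\left(H \right)} = - 2 \left(H H + H\right) = - 2 \left(H^{2} + H\right) = - 2 \left(H + H^{2}\right) = - 2 H - 2 H^{2}$)
$p = 81$ ($p = \left(4 + 5\right)^{2} = 9^{2} = 81$)
$p + 149 d{\left(-1 \right)} = 81 + 149 \left(\left(-2\right) \left(-1\right) \left(1 - 1\right)\right) = 81 + 149 \left(\left(-2\right) \left(-1\right) 0\right) = 81 + 149 \cdot 0 = 81 + 0 = 81$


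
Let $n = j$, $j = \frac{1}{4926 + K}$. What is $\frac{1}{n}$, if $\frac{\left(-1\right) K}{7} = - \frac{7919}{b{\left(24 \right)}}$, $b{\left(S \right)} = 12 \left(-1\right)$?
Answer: $\frac{3679}{12} \approx 306.58$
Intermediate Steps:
$b{\left(S \right)} = -12$
$K = - \frac{55433}{12}$ ($K = - 7 \left(- \frac{7919}{-12}\right) = - 7 \left(\left(-7919\right) \left(- \frac{1}{12}\right)\right) = \left(-7\right) \frac{7919}{12} = - \frac{55433}{12} \approx -4619.4$)
$j = \frac{12}{3679}$ ($j = \frac{1}{4926 - \frac{55433}{12}} = \frac{1}{\frac{3679}{12}} = \frac{12}{3679} \approx 0.0032618$)
$n = \frac{12}{3679} \approx 0.0032618$
$\frac{1}{n} = \frac{1}{\frac{12}{3679}} = \frac{3679}{12}$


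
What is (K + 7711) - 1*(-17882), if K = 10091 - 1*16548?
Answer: 19136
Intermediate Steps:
K = -6457 (K = 10091 - 16548 = -6457)
(K + 7711) - 1*(-17882) = (-6457 + 7711) - 1*(-17882) = 1254 + 17882 = 19136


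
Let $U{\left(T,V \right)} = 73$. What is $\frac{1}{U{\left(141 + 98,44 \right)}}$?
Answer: $\frac{1}{73} \approx 0.013699$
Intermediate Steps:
$\frac{1}{U{\left(141 + 98,44 \right)}} = \frac{1}{73}$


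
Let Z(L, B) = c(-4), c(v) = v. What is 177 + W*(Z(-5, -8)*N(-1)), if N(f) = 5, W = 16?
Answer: -143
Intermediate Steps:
Z(L, B) = -4
177 + W*(Z(-5, -8)*N(-1)) = 177 + 16*(-4*5) = 177 + 16*(-20) = 177 - 320 = -143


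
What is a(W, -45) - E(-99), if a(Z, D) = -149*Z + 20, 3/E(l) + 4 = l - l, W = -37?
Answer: 22135/4 ≈ 5533.8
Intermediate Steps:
E(l) = -¾ (E(l) = 3/(-4 + (l - l)) = 3/(-4 + 0) = 3/(-4) = 3*(-¼) = -¾)
a(Z, D) = 20 - 149*Z
a(W, -45) - E(-99) = (20 - 149*(-37)) - 1*(-¾) = (20 + 5513) + ¾ = 5533 + ¾ = 22135/4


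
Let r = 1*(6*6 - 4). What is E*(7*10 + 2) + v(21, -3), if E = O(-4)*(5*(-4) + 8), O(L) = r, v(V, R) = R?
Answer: -27651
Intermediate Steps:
r = 32 (r = 1*(36 - 4) = 1*32 = 32)
O(L) = 32
E = -384 (E = 32*(5*(-4) + 8) = 32*(-20 + 8) = 32*(-12) = -384)
E*(7*10 + 2) + v(21, -3) = -384*(7*10 + 2) - 3 = -384*(70 + 2) - 3 = -384*72 - 3 = -27648 - 3 = -27651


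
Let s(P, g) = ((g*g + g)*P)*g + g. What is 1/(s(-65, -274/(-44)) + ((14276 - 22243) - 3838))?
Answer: -10648/319610947 ≈ -3.3316e-5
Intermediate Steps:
s(P, g) = g + P*g*(g + g²) (s(P, g) = ((g² + g)*P)*g + g = ((g + g²)*P)*g + g = (P*(g + g²))*g + g = P*g*(g + g²) + g = g + P*g*(g + g²))
1/(s(-65, -274/(-44)) + ((14276 - 22243) - 3838)) = 1/((-274/(-44))*(1 - (-17810)/(-44) - 65*(-274/(-44))²) + ((14276 - 22243) - 3838)) = 1/((-274*(-1/44))*(1 - (-17810)*(-1)/44 - 65*(-274*(-1/44))²) + (-7967 - 3838)) = 1/(137*(1 - 65*137/22 - 65*(137/22)²)/22 - 11805) = 1/(137*(1 - 8905/22 - 65*18769/484)/22 - 11805) = 1/(137*(1 - 8905/22 - 1219985/484)/22 - 11805) = 1/((137/22)*(-1415411/484) - 11805) = 1/(-193911307/10648 - 11805) = 1/(-319610947/10648) = -10648/319610947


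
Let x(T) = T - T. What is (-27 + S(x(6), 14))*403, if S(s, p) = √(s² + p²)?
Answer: -5239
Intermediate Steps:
x(T) = 0
S(s, p) = √(p² + s²)
(-27 + S(x(6), 14))*403 = (-27 + √(14² + 0²))*403 = (-27 + √(196 + 0))*403 = (-27 + √196)*403 = (-27 + 14)*403 = -13*403 = -5239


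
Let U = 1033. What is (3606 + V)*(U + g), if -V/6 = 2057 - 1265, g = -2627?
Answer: 1826724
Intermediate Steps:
V = -4752 (V = -6*(2057 - 1265) = -6*792 = -4752)
(3606 + V)*(U + g) = (3606 - 4752)*(1033 - 2627) = -1146*(-1594) = 1826724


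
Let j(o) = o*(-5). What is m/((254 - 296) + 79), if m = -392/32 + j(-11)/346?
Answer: -8367/25604 ≈ -0.32679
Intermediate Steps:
j(o) = -5*o
m = -8367/692 (m = -392/32 - 5*(-11)/346 = -392*1/32 + 55*(1/346) = -49/4 + 55/346 = -8367/692 ≈ -12.091)
m/((254 - 296) + 79) = -8367/(692*((254 - 296) + 79)) = -8367/(692*(-42 + 79)) = -8367/692/37 = -8367/692*1/37 = -8367/25604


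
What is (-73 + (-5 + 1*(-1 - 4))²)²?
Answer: 729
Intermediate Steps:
(-73 + (-5 + 1*(-1 - 4))²)² = (-73 + (-5 + 1*(-5))²)² = (-73 + (-5 - 5)²)² = (-73 + (-10)²)² = (-73 + 100)² = 27² = 729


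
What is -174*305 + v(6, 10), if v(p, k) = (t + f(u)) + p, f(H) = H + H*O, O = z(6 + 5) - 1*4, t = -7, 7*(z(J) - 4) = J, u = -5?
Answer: -371587/7 ≈ -53084.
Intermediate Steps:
z(J) = 4 + J/7
O = 11/7 (O = (4 + (6 + 5)/7) - 1*4 = (4 + (1/7)*11) - 4 = (4 + 11/7) - 4 = 39/7 - 4 = 11/7 ≈ 1.5714)
f(H) = 18*H/7 (f(H) = H + H*(11/7) = H + 11*H/7 = 18*H/7)
v(p, k) = -139/7 + p (v(p, k) = (-7 + (18/7)*(-5)) + p = (-7 - 90/7) + p = -139/7 + p)
-174*305 + v(6, 10) = -174*305 + (-139/7 + 6) = -53070 - 97/7 = -371587/7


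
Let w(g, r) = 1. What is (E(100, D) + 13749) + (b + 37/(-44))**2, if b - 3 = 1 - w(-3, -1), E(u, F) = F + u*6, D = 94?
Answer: 27970673/1936 ≈ 14448.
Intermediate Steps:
E(u, F) = F + 6*u
b = 3 (b = 3 + (1 - 1*1) = 3 + (1 - 1) = 3 + 0 = 3)
(E(100, D) + 13749) + (b + 37/(-44))**2 = ((94 + 6*100) + 13749) + (3 + 37/(-44))**2 = ((94 + 600) + 13749) + (3 + 37*(-1/44))**2 = (694 + 13749) + (3 - 37/44)**2 = 14443 + (95/44)**2 = 14443 + 9025/1936 = 27970673/1936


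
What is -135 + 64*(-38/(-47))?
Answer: -3913/47 ≈ -83.255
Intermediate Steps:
-135 + 64*(-38/(-47)) = -135 + 64*(-38*(-1/47)) = -135 + 64*(38/47) = -135 + 2432/47 = -3913/47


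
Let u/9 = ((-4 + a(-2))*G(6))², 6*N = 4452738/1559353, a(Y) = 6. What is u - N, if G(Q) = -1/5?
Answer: 37583633/38983825 ≈ 0.96408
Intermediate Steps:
G(Q) = -⅕ (G(Q) = -1*⅕ = -⅕)
N = 742123/1559353 (N = (4452738/1559353)/6 = (4452738*(1/1559353))/6 = (⅙)*(4452738/1559353) = 742123/1559353 ≈ 0.47592)
u = 36/25 (u = 9*((-4 + 6)*(-⅕))² = 9*(2*(-⅕))² = 9*(-⅖)² = 9*(4/25) = 36/25 ≈ 1.4400)
u - N = 36/25 - 1*742123/1559353 = 36/25 - 742123/1559353 = 37583633/38983825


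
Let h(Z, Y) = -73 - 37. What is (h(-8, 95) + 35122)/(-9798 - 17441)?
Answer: -35012/27239 ≈ -1.2854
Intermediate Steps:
h(Z, Y) = -110
(h(-8, 95) + 35122)/(-9798 - 17441) = (-110 + 35122)/(-9798 - 17441) = 35012/(-27239) = 35012*(-1/27239) = -35012/27239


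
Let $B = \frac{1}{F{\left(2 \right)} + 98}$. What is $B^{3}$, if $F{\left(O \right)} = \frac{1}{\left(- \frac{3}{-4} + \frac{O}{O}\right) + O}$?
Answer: $\frac{3375}{3202524424} \approx 1.0539 \cdot 10^{-6}$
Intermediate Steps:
$F{\left(O \right)} = \frac{1}{\frac{7}{4} + O}$ ($F{\left(O \right)} = \frac{1}{\left(\left(-3\right) \left(- \frac{1}{4}\right) + 1\right) + O} = \frac{1}{\left(\frac{3}{4} + 1\right) + O} = \frac{1}{\frac{7}{4} + O}$)
$B = \frac{15}{1474}$ ($B = \frac{1}{\frac{4}{7 + 4 \cdot 2} + 98} = \frac{1}{\frac{4}{7 + 8} + 98} = \frac{1}{\frac{4}{15} + 98} = \frac{1}{\frac{1474}{15}} = \frac{15}{1474} \approx 0.010176$)
$B^{3} = \left(\frac{15}{1474}\right)^{3} = \frac{3375}{3202524424}$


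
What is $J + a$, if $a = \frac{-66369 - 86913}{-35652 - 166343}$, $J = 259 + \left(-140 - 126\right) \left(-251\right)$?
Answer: $\frac{13538868157}{201995} \approx 67026.0$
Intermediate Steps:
$J = 67025$ ($J = 259 + \left(-140 - 126\right) \left(-251\right) = 259 - -66766 = 259 + 66766 = 67025$)
$a = \frac{153282}{201995}$ ($a = - \frac{153282}{-201995} = \left(-153282\right) \left(- \frac{1}{201995}\right) = \frac{153282}{201995} \approx 0.75884$)
$J + a = 67025 + \frac{153282}{201995} = \frac{13538868157}{201995}$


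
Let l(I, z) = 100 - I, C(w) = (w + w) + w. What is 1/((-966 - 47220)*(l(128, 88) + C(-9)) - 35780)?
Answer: 1/2614450 ≈ 3.8249e-7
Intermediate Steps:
C(w) = 3*w (C(w) = 2*w + w = 3*w)
1/((-966 - 47220)*(l(128, 88) + C(-9)) - 35780) = 1/((-966 - 47220)*((100 - 1*128) + 3*(-9)) - 35780) = 1/(-48186*((100 - 128) - 27) - 35780) = 1/(-48186*(-28 - 27) - 35780) = 1/(-48186*(-55) - 35780) = 1/(2650230 - 35780) = 1/2614450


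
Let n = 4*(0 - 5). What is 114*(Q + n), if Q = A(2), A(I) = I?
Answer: -2052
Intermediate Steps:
n = -20 (n = 4*(-5) = -20)
Q = 2
114*(Q + n) = 114*(2 - 20) = 114*(-18) = -2052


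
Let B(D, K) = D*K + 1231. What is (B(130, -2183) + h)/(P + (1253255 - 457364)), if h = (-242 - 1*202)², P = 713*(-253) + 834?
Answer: -85423/616336 ≈ -0.13860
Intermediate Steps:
B(D, K) = 1231 + D*K
P = -179555 (P = -180389 + 834 = -179555)
h = 197136 (h = (-242 - 202)² = (-444)² = 197136)
(B(130, -2183) + h)/(P + (1253255 - 457364)) = ((1231 + 130*(-2183)) + 197136)/(-179555 + (1253255 - 457364)) = ((1231 - 283790) + 197136)/(-179555 + 795891) = (-282559 + 197136)/616336 = -85423*1/616336 = -85423/616336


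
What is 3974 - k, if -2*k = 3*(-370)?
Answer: 3419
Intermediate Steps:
k = 555 (k = -3*(-370)/2 = -½*(-1110) = 555)
3974 - k = 3974 - 1*555 = 3974 - 555 = 3419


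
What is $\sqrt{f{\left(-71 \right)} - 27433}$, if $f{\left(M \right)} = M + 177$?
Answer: $i \sqrt{27327} \approx 165.31 i$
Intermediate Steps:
$f{\left(M \right)} = 177 + M$
$\sqrt{f{\left(-71 \right)} - 27433} = \sqrt{\left(177 - 71\right) - 27433} = \sqrt{106 - 27433} = \sqrt{-27327} = i \sqrt{27327}$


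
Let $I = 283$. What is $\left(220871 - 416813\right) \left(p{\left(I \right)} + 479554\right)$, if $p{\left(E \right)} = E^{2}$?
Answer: $-109657568706$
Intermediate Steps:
$\left(220871 - 416813\right) \left(p{\left(I \right)} + 479554\right) = \left(220871 - 416813\right) \left(283^{2} + 479554\right) = - 195942 \left(80089 + 479554\right) = \left(-195942\right) 559643 = -109657568706$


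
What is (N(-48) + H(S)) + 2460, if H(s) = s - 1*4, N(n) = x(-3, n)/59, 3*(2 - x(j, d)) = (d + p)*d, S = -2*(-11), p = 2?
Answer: 145468/59 ≈ 2465.6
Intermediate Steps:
S = 22
x(j, d) = 2 - d*(2 + d)/3 (x(j, d) = 2 - (d + 2)*d/3 = 2 - (2 + d)*d/3 = 2 - d*(2 + d)/3)
N(n) = 2/59 - 2*n/177 - n²/177 (N(n) = (2 - 2*n/3 - n²/3)/59 = (2 - 2*n/3 - n²/3)*(1/59) = 2/59 - 2*n/177 - n²/177)
H(s) = -4 + s (H(s) = s - 4 = -4 + s)
(N(-48) + H(S)) + 2460 = ((2/59 - 2/177*(-48) - 1/177*(-48)²) + (-4 + 22)) + 2460 = ((2/59 + 32/59 - 1/177*2304) + 18) + 2460 = ((2/59 + 32/59 - 768/59) + 18) + 2460 = (-734/59 + 18) + 2460 = 328/59 + 2460 = 145468/59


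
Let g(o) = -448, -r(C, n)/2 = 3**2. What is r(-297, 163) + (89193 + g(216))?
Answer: 88727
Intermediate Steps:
r(C, n) = -18 (r(C, n) = -2*3**2 = -2*9 = -18)
r(-297, 163) + (89193 + g(216)) = -18 + (89193 - 448) = -18 + 88745 = 88727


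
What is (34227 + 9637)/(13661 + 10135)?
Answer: 10966/5949 ≈ 1.8433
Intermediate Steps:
(34227 + 9637)/(13661 + 10135) = 43864/23796 = 43864*(1/23796) = 10966/5949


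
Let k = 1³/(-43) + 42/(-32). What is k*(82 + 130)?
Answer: -48707/172 ≈ -283.18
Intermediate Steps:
k = -919/688 (k = 1*(-1/43) + 42*(-1/32) = -1/43 - 21/16 = -919/688 ≈ -1.3358)
k*(82 + 130) = -919*(82 + 130)/688 = -919/688*212 = -48707/172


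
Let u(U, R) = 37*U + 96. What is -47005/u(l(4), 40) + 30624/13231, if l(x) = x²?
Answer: -600853843/9102928 ≈ -66.007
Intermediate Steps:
u(U, R) = 96 + 37*U
-47005/u(l(4), 40) + 30624/13231 = -47005/(96 + 37*4²) + 30624/13231 = -47005/(96 + 37*16) + 30624*(1/13231) = -47005/(96 + 592) + 30624/13231 = -47005/688 + 30624/13231 = -600853843/9102928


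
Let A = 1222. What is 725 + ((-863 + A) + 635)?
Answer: 1719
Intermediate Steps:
725 + ((-863 + A) + 635) = 725 + ((-863 + 1222) + 635) = 725 + (359 + 635) = 725 + 994 = 1719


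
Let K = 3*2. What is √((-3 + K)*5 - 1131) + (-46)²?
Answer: 2116 + 6*I*√31 ≈ 2116.0 + 33.407*I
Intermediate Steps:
K = 6
√((-3 + K)*5 - 1131) + (-46)² = √((-3 + 6)*5 - 1131) + (-46)² = √(3*5 - 1131) + 2116 = √(15 - 1131) + 2116 = √(-1116) + 2116 = 6*I*√31 + 2116 = 2116 + 6*I*√31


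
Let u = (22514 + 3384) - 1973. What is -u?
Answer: -23925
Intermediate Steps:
u = 23925 (u = 25898 - 1973 = 23925)
-u = -1*23925 = -23925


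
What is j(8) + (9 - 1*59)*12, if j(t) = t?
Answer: -592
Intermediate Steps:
j(8) + (9 - 1*59)*12 = 8 + (9 - 1*59)*12 = 8 + (9 - 59)*12 = 8 - 50*12 = 8 - 600 = -592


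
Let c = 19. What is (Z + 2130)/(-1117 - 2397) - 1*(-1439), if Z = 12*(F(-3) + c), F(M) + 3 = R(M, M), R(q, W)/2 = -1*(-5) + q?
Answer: 2527138/1757 ≈ 1438.3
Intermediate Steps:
R(q, W) = 10 + 2*q (R(q, W) = 2*(-1*(-5) + q) = 2*(5 + q) = 10 + 2*q)
F(M) = 7 + 2*M (F(M) = -3 + (10 + 2*M) = 7 + 2*M)
Z = 240 (Z = 12*((7 + 2*(-3)) + 19) = 12*((7 - 6) + 19) = 12*(1 + 19) = 12*20 = 240)
(Z + 2130)/(-1117 - 2397) - 1*(-1439) = (240 + 2130)/(-1117 - 2397) - 1*(-1439) = 2370/(-3514) + 1439 = 2370*(-1/3514) + 1439 = -1185/1757 + 1439 = 2527138/1757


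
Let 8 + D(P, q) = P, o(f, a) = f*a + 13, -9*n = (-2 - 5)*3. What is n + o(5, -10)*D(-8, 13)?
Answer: 1783/3 ≈ 594.33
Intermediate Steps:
n = 7/3 (n = -(-2 - 5)*3/9 = -(-7)*3/9 = -⅑*(-21) = 7/3 ≈ 2.3333)
o(f, a) = 13 + a*f (o(f, a) = a*f + 13 = 13 + a*f)
D(P, q) = -8 + P
n + o(5, -10)*D(-8, 13) = 7/3 + (13 - 10*5)*(-8 - 8) = 7/3 + (13 - 50)*(-16) = 7/3 - 37*(-16) = 7/3 + 592 = 1783/3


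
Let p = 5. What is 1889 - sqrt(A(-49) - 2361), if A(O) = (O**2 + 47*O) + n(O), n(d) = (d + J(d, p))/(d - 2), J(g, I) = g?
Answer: 1889 - I*sqrt(5881065)/51 ≈ 1889.0 - 47.551*I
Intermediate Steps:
n(d) = 2*d/(-2 + d) (n(d) = (d + d)/(d - 2) = (2*d)/(-2 + d) = 2*d/(-2 + d))
A(O) = O**2 + 47*O + 2*O/(-2 + O) (A(O) = (O**2 + 47*O) + 2*O/(-2 + O) = O**2 + 47*O + 2*O/(-2 + O))
1889 - sqrt(A(-49) - 2361) = 1889 - sqrt(-49*(2 + (-2 - 49)*(47 - 49))/(-2 - 49) - 2361) = 1889 - sqrt(-49*(2 - 51*(-2))/(-51) - 2361) = 1889 - sqrt(-49*(-1/51)*(2 + 102) - 2361) = 1889 - sqrt(-49*(-1/51)*104 - 2361) = 1889 - sqrt(5096/51 - 2361) = 1889 - sqrt(-115315/51) = 1889 - I*sqrt(5881065)/51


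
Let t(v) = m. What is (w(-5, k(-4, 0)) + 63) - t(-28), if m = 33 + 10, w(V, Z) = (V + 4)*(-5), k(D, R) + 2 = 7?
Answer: 25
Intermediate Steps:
k(D, R) = 5 (k(D, R) = -2 + 7 = 5)
w(V, Z) = -20 - 5*V (w(V, Z) = (4 + V)*(-5) = -20 - 5*V)
m = 43
t(v) = 43
(w(-5, k(-4, 0)) + 63) - t(-28) = ((-20 - 5*(-5)) + 63) - 1*43 = ((-20 + 25) + 63) - 43 = (5 + 63) - 43 = 68 - 43 = 25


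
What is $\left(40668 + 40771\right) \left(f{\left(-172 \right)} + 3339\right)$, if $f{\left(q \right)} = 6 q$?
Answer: $187879773$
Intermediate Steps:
$\left(40668 + 40771\right) \left(f{\left(-172 \right)} + 3339\right) = \left(40668 + 40771\right) \left(6 \left(-172\right) + 3339\right) = 81439 \left(-1032 + 3339\right) = 81439 \cdot 2307 = 187879773$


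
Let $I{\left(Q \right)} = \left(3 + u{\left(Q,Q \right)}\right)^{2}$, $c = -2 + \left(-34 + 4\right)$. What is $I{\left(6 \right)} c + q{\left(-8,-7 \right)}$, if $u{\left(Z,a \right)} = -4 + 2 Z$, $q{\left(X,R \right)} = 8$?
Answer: $-3864$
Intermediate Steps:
$c = -32$ ($c = -2 - 30 = -32$)
$I{\left(Q \right)} = \left(-1 + 2 Q\right)^{2}$ ($I{\left(Q \right)} = \left(3 + \left(-4 + 2 Q\right)\right)^{2} = \left(-1 + 2 Q\right)^{2}$)
$I{\left(6 \right)} c + q{\left(-8,-7 \right)} = \left(-1 + 2 \cdot 6\right)^{2} \left(-32\right) + 8 = \left(-1 + 12\right)^{2} \left(-32\right) + 8 = 11^{2} \left(-32\right) + 8 = 121 \left(-32\right) + 8 = -3872 + 8 = -3864$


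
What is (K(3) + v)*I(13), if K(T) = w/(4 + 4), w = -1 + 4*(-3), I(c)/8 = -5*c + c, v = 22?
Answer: -8476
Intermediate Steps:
I(c) = -32*c (I(c) = 8*(-5*c + c) = 8*(-4*c) = -32*c)
w = -13 (w = -1 - 12 = -13)
K(T) = -13/8 (K(T) = -13/(4 + 4) = -13/8)
(K(3) + v)*I(13) = (-13/8 + 22)*(-32*13) = (163/8)*(-416) = -8476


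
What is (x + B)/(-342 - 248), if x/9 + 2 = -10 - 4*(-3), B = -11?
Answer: 11/590 ≈ 0.018644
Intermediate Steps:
x = 0 (x = -18 + 9*(-10 - 4*(-3)) = -18 + 9*(-10 + 12) = -18 + 9*2 = -18 + 18 = 0)
(x + B)/(-342 - 248) = (0 - 11)/(-342 - 248) = -11/(-590) = -1/590*(-11) = 11/590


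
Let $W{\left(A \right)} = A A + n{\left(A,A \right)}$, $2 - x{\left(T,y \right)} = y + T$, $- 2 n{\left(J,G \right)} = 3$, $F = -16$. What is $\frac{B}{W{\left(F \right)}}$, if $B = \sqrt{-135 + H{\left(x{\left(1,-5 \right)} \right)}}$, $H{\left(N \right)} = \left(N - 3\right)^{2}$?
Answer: $\frac{6 i \sqrt{14}}{509} \approx 0.044106 i$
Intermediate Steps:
$n{\left(J,G \right)} = - \frac{3}{2}$ ($n{\left(J,G \right)} = \left(- \frac{1}{2}\right) 3 = - \frac{3}{2}$)
$x{\left(T,y \right)} = 2 - T - y$ ($x{\left(T,y \right)} = 2 - \left(y + T\right) = 2 - \left(T + y\right) = 2 - T - y$)
$H{\left(N \right)} = \left(-3 + N\right)^{2}$
$W{\left(A \right)} = - \frac{3}{2} + A^{2}$ ($W{\left(A \right)} = A A - \frac{3}{2} = A^{2} - \frac{3}{2} = - \frac{3}{2} + A^{2}$)
$B = 3 i \sqrt{14}$ ($B = \sqrt{-135 + \left(-3 - -6\right)^{2}} = \sqrt{-135 + \left(-3 + \left(2 - 1 + 5\right)\right)^{2}} = \sqrt{-135 + \left(-3 + 6\right)^{2}} = \sqrt{-135 + 3^{2}} = \sqrt{-135 + 9} = \sqrt{-126} = 3 i \sqrt{14} \approx 11.225 i$)
$\frac{B}{W{\left(F \right)}} = \frac{3 i \sqrt{14}}{- \frac{3}{2} + \left(-16\right)^{2}} = \frac{3 i \sqrt{14}}{- \frac{3}{2} + 256} = \frac{3 i \sqrt{14}}{\frac{509}{2}} = 3 i \sqrt{14} \cdot \frac{2}{509} = \frac{6 i \sqrt{14}}{509}$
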